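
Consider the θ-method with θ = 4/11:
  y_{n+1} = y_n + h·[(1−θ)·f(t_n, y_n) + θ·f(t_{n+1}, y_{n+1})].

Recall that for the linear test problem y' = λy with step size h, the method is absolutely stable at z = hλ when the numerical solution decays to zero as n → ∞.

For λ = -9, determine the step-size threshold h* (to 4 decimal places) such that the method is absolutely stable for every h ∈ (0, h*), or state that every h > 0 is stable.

Test eqn y'=λy, z=hλ:
  y_{n+1} = y_n + z·[7/11·y_n + 4/11·y_{n+1}] ⇒ (1 − 4/11z)y_{n+1} = (1 + 7/11z)y_n
  so R(z) = (1 + 7/11z)/(1 − 4/11z).

Find x<0 with |R(x)|<1.
x=-1.21: |R|=0.1597
R=−1: 1+7/11x = −1+4/11x ⇒ -3/11x=2 ⇒ x=2/(-3/11)=-7.3333
Confirm numerically:
  x=-6.132: |R|=0.89856 <1
  x=-4.993: |R|=0.77331 <1
  x=-3.514: |R|=0.54270 <1
  x=-2.956: |R|=0.42464 <1
  x=-7.771: |R|=1.03120 >1
  x=-7.393: |R|=1.00441 >1
Stable set (-7.3333, 0).

(-7.3333,0); λ=-9 ⇒ h* = (22/3)/9 = 0.8148.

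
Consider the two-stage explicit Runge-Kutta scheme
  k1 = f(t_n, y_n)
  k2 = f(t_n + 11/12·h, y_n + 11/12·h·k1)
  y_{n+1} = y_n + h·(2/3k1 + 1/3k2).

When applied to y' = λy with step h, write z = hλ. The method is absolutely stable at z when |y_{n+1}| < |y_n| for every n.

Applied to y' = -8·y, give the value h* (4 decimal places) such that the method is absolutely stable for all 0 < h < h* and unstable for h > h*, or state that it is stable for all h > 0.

On y'=λy, z=hλ:
  k1=λy_n ⇒ h·k1=z·y_n;  k2=λ(1+11/12z)y_n ⇒ h·k2=z(1+11/12z)y_n
  y_{n+1}/y_n = 1 + 2/3z + 1/3z(1+11/12z) = 1 + z + 11/36z²
  Hence R(z) = 1 + z + 11/36z².

Need |R(x)|<1, x<0.
x=-0.99: |R|=0.3095
R=1: x+11/36x²=0 ⇒ x=−36/11=-3.2727; min R=1−1/(4·11/36)=0.1818>−1
Confirm numerically:
  x=-2.985: |R|=0.73757 <1
  x=-2.478: |R|=0.39826 <1
  x=-2.389: |R|=0.35490 <1
  x=-1.843: |R|=0.19486 <1
  x=-3.745: |R|=1.54042 >1
  x=-3.666: |R|=1.44053 >1
  x=-3.440: |R|=1.17582 >1
So |R|<1 on (-3.2727, 0).

(-3.2727,0); λ=-8 ⇒ h* = (36/11)/8 = 0.4091.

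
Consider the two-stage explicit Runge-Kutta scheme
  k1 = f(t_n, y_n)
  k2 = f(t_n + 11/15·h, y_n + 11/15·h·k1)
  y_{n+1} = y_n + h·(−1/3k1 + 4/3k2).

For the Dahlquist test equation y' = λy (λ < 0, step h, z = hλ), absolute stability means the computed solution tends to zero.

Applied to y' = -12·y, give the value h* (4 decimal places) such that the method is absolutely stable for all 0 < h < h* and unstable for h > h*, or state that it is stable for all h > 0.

Set f=λy, z=hλ:
  k1=λy_n ⇒ h·k1=z·y_n;  k2=λ(1+11/15z)y_n ⇒ h·k2=z(1+11/15z)y_n
  y_{n+1}/y_n = 1 − 1/3z + 4/3z(1+11/15z) = 1 + z + 44/45z²
  R(z) = 1 + z + 44/45z².

Find x<0 with |R(x)|<1.
x=-0.85: |R|=0.8564
R=1: x+44/45x²=0 ⇒ x=−45/44=-1.0227; min R=1−1/(4·44/45)=0.7443>−1
Confirm numerically:
  x=-0.971: |R|=0.95089 <1
  x=-0.901: |R|=0.89276 <1
  x=-0.837: |R|=0.84800 <1
  x=-1.428: |R|=1.56587 >1
  x=-1.341: |R|=1.41732 >1
  x=-1.325: |R|=1.39161 >1
So |R|<1 on (-1.0227, 0).

(-1.0227,0); λ=-12 ⇒ h* = (45/44)/12 = 0.0852.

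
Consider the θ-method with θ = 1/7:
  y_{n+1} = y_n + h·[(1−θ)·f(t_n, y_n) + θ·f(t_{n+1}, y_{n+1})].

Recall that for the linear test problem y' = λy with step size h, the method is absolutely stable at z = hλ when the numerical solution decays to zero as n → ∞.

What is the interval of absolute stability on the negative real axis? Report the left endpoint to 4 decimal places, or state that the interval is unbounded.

Test eqn y'=λy, z=hλ:
  y_{n+1} = y_n + z·[6/7·y_n + 1/7·y_{n+1}] ⇒ (1 − 1/7z)y_{n+1} = (1 + 6/7z)y_n
  so R(z) = (1 + 6/7z)/(1 − 1/7z).

Need |R(x)|<1, x<0.
x=-0.82: |R|=0.2660
R=−1: 1+6/7x = −1+1/7x ⇒ -5/7x=2 ⇒ x=2/(-5/7)=-2.8000
Confirm numerically:
  x=-2.710: |R|=0.95366 <1
  x=-2.392: |R|=0.78279 <1
  x=-1.305: |R|=0.09994 <1
  x=-3.362: |R|=1.27118 >1
  x=-3.234: |R|=1.21204 >1
  x=-3.184: |R|=1.18853 >1
Stable set (-2.8000, 0).

z∈(-2.8000,0).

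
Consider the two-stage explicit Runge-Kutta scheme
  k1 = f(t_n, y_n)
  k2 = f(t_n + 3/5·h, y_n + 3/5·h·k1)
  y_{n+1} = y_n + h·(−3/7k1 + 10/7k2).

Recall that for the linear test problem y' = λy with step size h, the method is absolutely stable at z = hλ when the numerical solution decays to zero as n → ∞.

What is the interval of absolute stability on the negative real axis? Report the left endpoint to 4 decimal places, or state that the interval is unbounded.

Test eqn y'=λy, z=hλ:
  k1=λy_n ⇒ h·k1=z·y_n;  k2=λ(1+3/5z)y_n ⇒ h·k2=z(1+3/5z)y_n
  y_{n+1}/y_n = 1 − 3/7z + 10/7z(1+3/5z) = 1 + z + 6/7z²
  ⇒ R(z) = 1 + z + 6/7z².

Boundary: |R(x)|=1, x<0.
x=-0.67: |R|=0.7148
R=1: x+6/7x²=0 ⇒ x=−7/6=-1.1667; min R=1−1/(4·6/7)=0.7083>−1
Confirm numerically:
  x=-0.946: |R|=0.82107 <1
  x=-0.684: |R|=0.71702 <1
  x=-0.496: |R|=0.71487 <1
  x=-1.660: |R|=1.70194 >1
  x=-1.551: |R|=1.51094 >1
Interval (-1.1667, 0).

z∈(-1.1667,0).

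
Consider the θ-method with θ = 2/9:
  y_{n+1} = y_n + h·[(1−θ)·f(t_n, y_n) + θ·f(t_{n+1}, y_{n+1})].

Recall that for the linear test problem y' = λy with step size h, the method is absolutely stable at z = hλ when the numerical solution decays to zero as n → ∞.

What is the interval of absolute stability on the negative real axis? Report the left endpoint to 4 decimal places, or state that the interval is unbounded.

On y'=λy, z=hλ:
  y_{n+1} = y_n + z·[7/9·y_n + 2/9·y_{n+1}] ⇒ (1 − 2/9z)y_{n+1} = (1 + 7/9z)y_n
  Hence R(z) = (1 + 7/9z)/(1 − 2/9z).

Boundary: |R(x)|=1, x<0.
x=-0.57: |R|=0.4941
R=−1: 1+7/9x = −1+2/9x ⇒ -5/9x=2 ⇒ x=2/(-5/9)=-3.6000
Confirm numerically:
  x=-3.382: |R|=0.93086 <1
  x=-2.692: |R|=0.68437 <1
  x=-2.340: |R|=0.53947 <1
  x=-4.050: |R|=1.13158 >1
  x=-4.039: |R|=1.12853 >1
  x=-3.698: |R|=1.02989 >1
So |R|<1 on (-3.6000, 0).

z∈(-3.6000,0).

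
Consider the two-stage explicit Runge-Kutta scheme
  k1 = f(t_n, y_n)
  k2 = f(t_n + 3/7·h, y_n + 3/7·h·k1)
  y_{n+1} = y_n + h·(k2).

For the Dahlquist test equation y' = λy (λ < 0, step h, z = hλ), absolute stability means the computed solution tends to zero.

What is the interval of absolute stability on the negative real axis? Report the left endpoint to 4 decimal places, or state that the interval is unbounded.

On y'=λy, z=hλ:
  k1=λy_n ⇒ h·k1=z·y_n;  k2=λ(1+3/7z)y_n ⇒ h·k2=z(1+3/7z)y_n
  y_{n+1}/y_n = 1 + z(1+3/7z) = 1 + z + 3/7z²
  Hence R(z) = 1 + z + 3/7z².

Need |R(x)|<1, x<0.
x=-0.46: |R|=0.6307
R=1: x+3/7x²=0 ⇒ x=−7/3=-2.3333; min R=1−1/(4·3/7)=0.4167>−1
Confirm numerically:
  x=-2.054: |R|=0.75411 <1
  x=-1.863: |R|=0.62447 <1
  x=-1.514: |R|=0.46837 <1
  x=-2.881: |R|=1.67621 >1
  x=-2.636: |R|=1.34193 >1
  x=-2.467: |R|=1.14132 >1
So |R|<1 on (-2.3333, 0).

(-2.3333, 0).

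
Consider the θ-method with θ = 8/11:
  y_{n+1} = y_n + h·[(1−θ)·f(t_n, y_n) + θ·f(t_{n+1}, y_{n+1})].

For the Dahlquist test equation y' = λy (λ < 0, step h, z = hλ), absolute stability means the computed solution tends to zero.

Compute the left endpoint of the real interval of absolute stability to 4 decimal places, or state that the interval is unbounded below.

(−∞, 0) — no finite endpoint.

Test eqn y'=λy, z=hλ:
  y_{n+1} = y_n + z·[3/11·y_n + 8/11·y_{n+1}] ⇒ (1 − 8/11z)y_{n+1} = (1 + 3/11z)y_n
  R(z) = (1 + 3/11z)/(1 − 8/11z).

Solve |R(x)|<1 on ℝ⁻.
x=-0.85: |R|=0.4747
x=-2: |R|=0.1852
x=-10: |R|=0.2088
x=-100: |R|=0.3564
θ=8/11≥1/2 ⇒ |1+3/11x|<|1−8/11x| ∀x<0 ⇒ unbounded interval.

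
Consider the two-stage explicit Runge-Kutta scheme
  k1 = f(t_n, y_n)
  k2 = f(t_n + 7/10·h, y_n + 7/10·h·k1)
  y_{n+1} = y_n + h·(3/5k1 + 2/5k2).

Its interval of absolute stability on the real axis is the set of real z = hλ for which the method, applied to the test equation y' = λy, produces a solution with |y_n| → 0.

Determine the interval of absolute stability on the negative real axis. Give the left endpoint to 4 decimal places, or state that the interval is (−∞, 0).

On y'=λy, z=hλ:
  k1=λy_n ⇒ h·k1=z·y_n;  k2=λ(1+7/10z)y_n ⇒ h·k2=z(1+7/10z)y_n
  y_{n+1}/y_n = 1 + 3/5z + 2/5z(1+7/10z) = 1 + z + 7/25z²
  R(z) = 1 + z + 7/25z².

Solve |R(x)|<1 on ℝ⁻.
x=-1.37: |R|=0.1555
R=1: x+7/25x²=0 ⇒ x=−25/7=-3.5714; min R=1−1/(4·7/25)=0.1071>−1
Confirm numerically:
  x=-2.970: |R|=0.49985 <1
  x=-2.823: |R|=0.40841 <1
  x=-2.130: |R|=0.14033 <1
  x=-4.043: |R|=1.53384 >1
  x=-3.713: |R|=1.14718 >1
  x=-3.650: |R|=1.08030 >1
Stable set (-3.5714, 0).

(-3.5714, 0).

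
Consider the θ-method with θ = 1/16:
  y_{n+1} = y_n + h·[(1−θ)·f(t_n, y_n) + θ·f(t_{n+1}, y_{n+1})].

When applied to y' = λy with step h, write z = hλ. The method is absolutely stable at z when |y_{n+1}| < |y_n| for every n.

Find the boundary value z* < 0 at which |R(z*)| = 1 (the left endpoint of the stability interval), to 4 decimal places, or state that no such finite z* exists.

left endpoint -2.2857.

With y'=λy (z=hλ):
  y_{n+1} = y_n + z·[15/16·y_n + 1/16·y_{n+1}] ⇒ (1 − 1/16z)y_{n+1} = (1 + 15/16z)y_n
  so R(z) = (1 + 15/16z)/(1 − 1/16z).

Find x<0 with |R(x)|<1.
x=-0.42: |R|=0.5907
R=−1: 1+15/16x = −1+1/16x ⇒ -7/8x=2 ⇒ x=2/(-7/8)=-2.2857
Confirm numerically:
  x=-2.091: |R|=0.84932 <1
  x=-2.079: |R|=0.83992 <1
  x=-1.418: |R|=0.30256 <1
  x=-1.190: |R|=0.10762 <1
  x=-2.836: |R|=1.40900 >1
  x=-2.785: |R|=1.37211 >1
  x=-2.625: |R|=1.25503 >1
Interval (-2.2857, 0).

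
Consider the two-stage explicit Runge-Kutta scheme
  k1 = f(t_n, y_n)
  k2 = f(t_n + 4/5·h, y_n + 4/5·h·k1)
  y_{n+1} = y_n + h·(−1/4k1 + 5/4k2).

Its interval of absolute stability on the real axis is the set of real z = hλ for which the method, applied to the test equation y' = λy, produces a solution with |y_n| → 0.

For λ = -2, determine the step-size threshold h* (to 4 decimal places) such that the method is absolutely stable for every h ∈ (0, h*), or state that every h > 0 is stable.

(-1.0000,0); λ=-2 ⇒ h* = (1)/2 = 0.5000.

Test eqn y'=λy, z=hλ:
  k1=λy_n ⇒ h·k1=z·y_n;  k2=λ(1+4/5z)y_n ⇒ h·k2=z(1+4/5z)y_n
  y_{n+1}/y_n = 1 − 1/4z + 5/4z(1+4/5z) = 1 + z + z²
  ⇒ R(z) = 1 + z + z².

Solve |R(x)|<1 on ℝ⁻.
x=-0.77: |R|=0.8229
R=1: x+1x²=0 ⇒ x=−1=-1.0000; min R=1−1/(4·1)=0.7500>−1
Confirm numerically:
  x=-0.979: |R|=0.97944 <1
  x=-0.813: |R|=0.84797 <1
  x=-0.807: |R|=0.84425 <1
  x=-0.768: |R|=0.82182 <1
  x=-1.431: |R|=1.61676 >1
  x=-1.328: |R|=1.43558 >1
  x=-1.242: |R|=1.30056 >1
Interval (-1.0000, 0).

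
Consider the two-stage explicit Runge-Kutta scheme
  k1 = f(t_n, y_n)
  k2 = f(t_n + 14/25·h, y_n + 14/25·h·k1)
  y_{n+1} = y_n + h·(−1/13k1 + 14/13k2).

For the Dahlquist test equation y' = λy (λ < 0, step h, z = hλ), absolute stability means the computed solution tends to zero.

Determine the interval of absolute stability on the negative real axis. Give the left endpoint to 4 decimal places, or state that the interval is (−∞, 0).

z∈(-1.6582,0).

Set f=λy, z=hλ:
  k1=λy_n ⇒ h·k1=z·y_n;  k2=λ(1+14/25z)y_n ⇒ h·k2=z(1+14/25z)y_n
  y_{n+1}/y_n = 1 − 1/13z + 14/13z(1+14/25z) = 1 + z + 196/325z²
  so R(z) = 1 + z + 196/325z².

Find x<0 with |R(x)|<1.
x=-0.41: |R|=0.6914
R=1: x+196/325x²=0 ⇒ x=−325/196=-1.6582; min R=1−1/(4·196/325)=0.5855>−1
Confirm numerically:
  x=-1.447: |R|=0.81573 <1
  x=-1.250: |R|=0.69231 <1
  x=-1.204: |R|=0.67023 <1
  x=-0.926: |R|=0.59112 <1
  x=-2.140: |R|=1.62185 >1
  x=-2.044: |R|=1.47562 >1
  x=-1.989: |R|=1.39685 >1
So |R|<1 on (-1.6582, 0).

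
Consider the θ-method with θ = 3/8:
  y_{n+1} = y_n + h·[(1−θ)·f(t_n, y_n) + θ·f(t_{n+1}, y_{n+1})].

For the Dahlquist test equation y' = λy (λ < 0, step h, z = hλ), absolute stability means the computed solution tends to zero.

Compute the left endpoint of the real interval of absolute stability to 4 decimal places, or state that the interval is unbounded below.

z* = -8.0000.

On y'=λy, z=hλ:
  y_{n+1} = y_n + z·[5/8·y_n + 3/8·y_{n+1}] ⇒ (1 − 3/8z)y_{n+1} = (1 + 5/8z)y_n
  Hence R(z) = (1 + 5/8z)/(1 − 3/8z).

Find x<0 with |R(x)|<1.
x=-0.6: |R|=0.5102
R=−1: 1+5/8x = −1+3/8x ⇒ -1/4x=2 ⇒ x=2/(-1/4)=-8.0000
Confirm numerically:
  x=-6.824: |R|=0.91739 <1
  x=-6.544: |R|=0.89461 <1
  x=-4.856: |R|=0.72138 <1
  x=-3.816: |R|=0.56972 <1
  x=-8.555: |R|=1.03297 >1
  x=-8.378: |R|=1.02282 >1
  x=-8.173: |R|=1.01064 >1
So |R|<1 on (-8.0000, 0).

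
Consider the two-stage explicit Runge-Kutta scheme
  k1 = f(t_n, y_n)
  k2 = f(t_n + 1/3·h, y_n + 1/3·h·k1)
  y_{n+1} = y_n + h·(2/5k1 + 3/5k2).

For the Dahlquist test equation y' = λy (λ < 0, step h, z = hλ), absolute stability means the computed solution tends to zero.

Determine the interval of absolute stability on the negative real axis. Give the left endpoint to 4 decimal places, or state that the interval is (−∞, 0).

(-5.0000, 0).

Set f=λy, z=hλ:
  k1=λy_n ⇒ h·k1=z·y_n;  k2=λ(1+1/3z)y_n ⇒ h·k2=z(1+1/3z)y_n
  y_{n+1}/y_n = 1 + 2/5z + 3/5z(1+1/3z) = 1 + z + 1/5z²
  so R(z) = 1 + z + 1/5z².

Find x<0 with |R(x)|<1.
x=-0.56: |R|=0.5027
R=1: x+1/5x²=0 ⇒ x=−5=-5.0000; min R=1−1/(4·1/5)=-0.2500>−1
Confirm numerically:
  x=-4.190: |R|=0.32122 <1
  x=-3.522: |R|=0.04110 <1
  x=-3.305: |R|=0.12040 <1
  x=-5.403: |R|=1.43548 >1
  x=-5.210: |R|=1.21882 >1
So |R|<1 on (-5.0000, 0).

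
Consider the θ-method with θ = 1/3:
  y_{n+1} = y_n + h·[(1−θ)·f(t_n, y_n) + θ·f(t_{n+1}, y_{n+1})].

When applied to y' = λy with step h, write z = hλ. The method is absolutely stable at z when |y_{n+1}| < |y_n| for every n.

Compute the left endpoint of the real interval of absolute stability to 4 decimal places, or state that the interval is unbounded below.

Test eqn y'=λy, z=hλ:
  y_{n+1} = y_n + z·[2/3·y_n + 1/3·y_{n+1}] ⇒ (1 − 1/3z)y_{n+1} = (1 + 2/3z)y_n
  so R(z) = (1 + 2/3z)/(1 − 1/3z).

Solve |R(x)|<1 on ℝ⁻.
x=-1.03: |R|=0.2333
R=−1: 1+2/3x = −1+1/3x ⇒ -1/3x=2 ⇒ x=2/(-1/3)=-6.0000
Confirm numerically:
  x=-5.356: |R|=0.92293 <1
  x=-4.658: |R|=0.82476 <1
  x=-3.985: |R|=0.71152 <1
  x=-6.566: |R|=1.05917 >1
  x=-6.437: |R|=1.04631 >1
So |R|<1 on (-6.0000, 0).

z* = -6.0000.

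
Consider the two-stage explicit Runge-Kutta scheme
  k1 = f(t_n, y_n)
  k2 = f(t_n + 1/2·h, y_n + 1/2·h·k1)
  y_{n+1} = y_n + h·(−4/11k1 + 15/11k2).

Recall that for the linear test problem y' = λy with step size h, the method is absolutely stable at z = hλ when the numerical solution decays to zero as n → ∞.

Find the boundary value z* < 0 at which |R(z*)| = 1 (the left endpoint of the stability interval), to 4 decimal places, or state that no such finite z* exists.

With y'=λy (z=hλ):
  k1=λy_n ⇒ h·k1=z·y_n;  k2=λ(1+1/2z)y_n ⇒ h·k2=z(1+1/2z)y_n
  y_{n+1}/y_n = 1 − 4/11z + 15/11z(1+1/2z) = 1 + z + 15/22z²
  so R(z) = 1 + z + 15/22z².

Solve |R(x)|<1 on ℝ⁻.
x=-0.54: |R|=0.6588
R=1: x+15/22x²=0 ⇒ x=−22/15=-1.4667; min R=1−1/(4·15/22)=0.6333>−1
Confirm numerically:
  x=-1.253: |R|=0.81746 <1
  x=-1.234: |R|=0.80424 <1
  x=-1.132: |R|=0.74170 <1
  x=-2.005: |R|=1.73593 >1
  x=-1.924: |R|=1.59994 >1
Stable set (-1.4667, 0).

left endpoint -1.4667.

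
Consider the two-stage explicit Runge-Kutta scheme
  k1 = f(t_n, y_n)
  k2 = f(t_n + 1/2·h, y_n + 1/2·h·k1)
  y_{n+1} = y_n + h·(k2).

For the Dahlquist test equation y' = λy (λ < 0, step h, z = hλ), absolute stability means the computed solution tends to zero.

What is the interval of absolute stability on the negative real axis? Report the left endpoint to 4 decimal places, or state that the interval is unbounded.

On y'=λy, z=hλ:
  k1=λy_n ⇒ h·k1=z·y_n;  k2=λ(1+1/2z)y_n ⇒ h·k2=z(1+1/2z)y_n
  y_{n+1}/y_n = 1 + z(1+1/2z) = 1 + z + 1/2z²
  Hence R(z) = 1 + z + 1/2z².

Boundary: |R(x)|=1, x<0.
x=-1.02: |R|=0.5002
R=1: x+1/2x²=0 ⇒ x=−2=-2.0000; min R=1−1/(4·1/2)=0.5000>−1
Confirm numerically:
  x=-1.542: |R|=0.64688 <1
  x=-1.129: |R|=0.50832 <1
  x=-0.888: |R|=0.50627 <1
  x=-0.815: |R|=0.51711 <1
  x=-2.367: |R|=1.43434 >1
  x=-2.170: |R|=1.18445 >1
Stable set (-2.0000, 0).

z∈(-2.0000,0).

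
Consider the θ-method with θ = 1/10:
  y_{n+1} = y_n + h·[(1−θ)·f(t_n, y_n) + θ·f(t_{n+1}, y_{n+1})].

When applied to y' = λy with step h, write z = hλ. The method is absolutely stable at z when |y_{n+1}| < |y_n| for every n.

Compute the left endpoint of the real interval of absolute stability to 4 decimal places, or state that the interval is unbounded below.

On y'=λy, z=hλ:
  y_{n+1} = y_n + z·[9/10·y_n + 1/10·y_{n+1}] ⇒ (1 − 1/10z)y_{n+1} = (1 + 9/10z)y_n
  so R(z) = (1 + 9/10z)/(1 − 1/10z).

Boundary: |R(x)|=1, x<0.
x=-0.4: |R|=0.6154
R=−1: 1+9/10x = −1+1/10x ⇒ -4/5x=2 ⇒ x=2/(-4/5)=-2.5000
Confirm numerically:
  x=-2.305: |R|=0.87322 <1
  x=-2.126: |R|=0.75326 <1
  x=-1.441: |R|=0.25951 <1
  x=-1.290: |R|=0.14260 <1
  x=-3.034: |R|=1.32776 >1
  x=-2.753: |R|=1.15871 >1
So |R|<1 on (-2.5000, 0).

z* = -2.5000.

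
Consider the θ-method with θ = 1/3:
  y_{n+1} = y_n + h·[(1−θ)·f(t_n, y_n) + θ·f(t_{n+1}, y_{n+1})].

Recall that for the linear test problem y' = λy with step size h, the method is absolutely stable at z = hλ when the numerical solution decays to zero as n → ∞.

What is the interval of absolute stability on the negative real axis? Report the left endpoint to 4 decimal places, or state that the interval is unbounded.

(-6.0000, 0).

On y'=λy, z=hλ:
  y_{n+1} = y_n + z·[2/3·y_n + 1/3·y_{n+1}] ⇒ (1 − 1/3z)y_{n+1} = (1 + 2/3z)y_n
  so R(z) = (1 + 2/3z)/(1 − 1/3z).

Need |R(x)|<1, x<0.
x=-1.61: |R|=0.0477
R=−1: 1+2/3x = −1+1/3x ⇒ -1/3x=2 ⇒ x=2/(-1/3)=-6.0000
Confirm numerically:
  x=-5.727: |R|=0.96872 <1
  x=-5.257: |R|=0.91002 <1
  x=-4.625: |R|=0.81967 <1
  x=-6.409: |R|=1.04347 >1
  x=-6.072: |R|=1.00794 >1
Interval (-6.0000, 0).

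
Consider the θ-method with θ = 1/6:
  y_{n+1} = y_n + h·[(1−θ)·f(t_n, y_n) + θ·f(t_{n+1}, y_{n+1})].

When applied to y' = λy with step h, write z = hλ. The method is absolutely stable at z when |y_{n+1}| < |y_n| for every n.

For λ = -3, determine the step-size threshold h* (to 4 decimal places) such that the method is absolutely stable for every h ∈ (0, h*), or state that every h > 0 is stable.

(-3.0000,0); λ=-3 ⇒ h* = (3)/3 = 1.0000.

With y'=λy (z=hλ):
  y_{n+1} = y_n + z·[5/6·y_n + 1/6·y_{n+1}] ⇒ (1 − 1/6z)y_{n+1} = (1 + 5/6z)y_n
  Hence R(z) = (1 + 5/6z)/(1 − 1/6z).

Boundary: |R(x)|=1, x<0.
x=-0.59: |R|=0.4628
R=−1: 1+5/6x = −1+1/6x ⇒ -2/3x=2 ⇒ x=2/(-2/3)=-3.0000
Confirm numerically:
  x=-2.421: |R|=0.72497 <1
  x=-2.246: |R|=0.63425 <1
  x=-2.111: |R|=0.56158 <1
  x=-3.528: |R|=1.22166 >1
  x=-3.270: |R|=1.11650 >1
Stable set (-3.0000, 0).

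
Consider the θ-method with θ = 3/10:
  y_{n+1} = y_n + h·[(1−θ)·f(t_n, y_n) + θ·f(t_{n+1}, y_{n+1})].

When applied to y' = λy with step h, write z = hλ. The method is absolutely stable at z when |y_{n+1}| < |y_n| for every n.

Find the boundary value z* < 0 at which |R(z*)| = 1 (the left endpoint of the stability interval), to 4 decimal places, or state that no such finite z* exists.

Set f=λy, z=hλ:
  y_{n+1} = y_n + z·[7/10·y_n + 3/10·y_{n+1}] ⇒ (1 − 3/10z)y_{n+1} = (1 + 7/10z)y_n
  so R(z) = (1 + 7/10z)/(1 − 3/10z).

Find x<0 with |R(x)|<1.
x=-0.65: |R|=0.4561
R=−1: 1+7/10x = −1+3/10x ⇒ -2/5x=2 ⇒ x=2/(-2/5)=-5.0000
Confirm numerically:
  x=-3.972: |R|=0.81237 <1
  x=-3.313: |R|=0.66157 <1
  x=-2.212: |R|=0.32965 <1
  x=-5.346: |R|=1.05315 >1
  x=-5.344: |R|=1.05286 >1
So |R|<1 on (-5.0000, 0).

z* = -5.0000.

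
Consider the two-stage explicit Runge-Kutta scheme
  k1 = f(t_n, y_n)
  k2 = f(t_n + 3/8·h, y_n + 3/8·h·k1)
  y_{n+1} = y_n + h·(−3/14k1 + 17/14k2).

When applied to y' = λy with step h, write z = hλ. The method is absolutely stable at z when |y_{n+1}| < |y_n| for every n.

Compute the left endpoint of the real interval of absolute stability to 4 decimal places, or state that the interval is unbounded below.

left endpoint -2.1961.

On y'=λy, z=hλ:
  k1=λy_n ⇒ h·k1=z·y_n;  k2=λ(1+3/8z)y_n ⇒ h·k2=z(1+3/8z)y_n
  y_{n+1}/y_n = 1 − 3/14z + 17/14z(1+3/8z) = 1 + z + 51/112z²
  so R(z) = 1 + z + 51/112z².

Boundary: |R(x)|=1, x<0.
x=-0.57: |R|=0.5779
R=1: x+51/112x²=0 ⇒ x=−112/51=-2.1961; min R=1−1/(4·51/112)=0.4510>−1
Confirm numerically:
  x=-2.141: |R|=0.94630 <1
  x=-1.673: |R|=0.60151 <1
  x=-1.627: |R|=0.57839 <1
  x=-0.989: |R|=0.45639 <1
  x=-2.323: |R|=1.13426 >1
  x=-2.311: |R|=1.12094 >1
So |R|<1 on (-2.1961, 0).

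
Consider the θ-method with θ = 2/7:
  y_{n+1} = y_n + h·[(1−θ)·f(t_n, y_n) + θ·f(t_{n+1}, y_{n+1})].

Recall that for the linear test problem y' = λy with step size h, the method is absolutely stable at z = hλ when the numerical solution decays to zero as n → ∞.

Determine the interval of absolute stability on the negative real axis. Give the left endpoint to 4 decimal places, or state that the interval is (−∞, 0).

On y'=λy, z=hλ:
  y_{n+1} = y_n + z·[5/7·y_n + 2/7·y_{n+1}] ⇒ (1 − 2/7z)y_{n+1} = (1 + 5/7z)y_n
  so R(z) = (1 + 5/7z)/(1 − 2/7z).

Boundary: |R(x)|=1, x<0.
x=-0.93: |R|=0.2652
R=−1: 1+5/7x = −1+2/7x ⇒ -3/7x=2 ⇒ x=2/(-3/7)=-4.6667
Confirm numerically:
  x=-3.889: |R|=0.84213 <1
  x=-2.998: |R|=0.61480 <1
  x=-2.170: |R|=0.33951 <1
  x=-2.104: |R|=0.31406 <1
  x=-5.082: |R|=1.07259 >1
  x=-4.934: |R|=1.04755 >1
  x=-4.882: |R|=1.03853 >1
Interval (-4.6667, 0).

(-4.6667, 0).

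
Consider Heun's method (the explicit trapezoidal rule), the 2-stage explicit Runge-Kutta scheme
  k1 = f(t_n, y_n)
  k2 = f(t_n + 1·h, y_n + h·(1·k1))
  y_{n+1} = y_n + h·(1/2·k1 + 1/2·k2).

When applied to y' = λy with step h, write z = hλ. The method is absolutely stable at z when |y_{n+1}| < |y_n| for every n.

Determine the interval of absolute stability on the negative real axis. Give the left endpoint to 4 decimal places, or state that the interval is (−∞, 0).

(-2.0000, 0).

Test eqn y'=λy, z=hλ:
  order 2, 2-stage ⇒ R(z)=1+z+z^2/2
  (e.g. R(-0.67)=0.55445, |R|=0.55445)

Need |R(x)|<1, x<0.
x=-0.67: |R|=0.5544
|R(-1.91)|=0.9140 |R(-1.44)|=0.5968 |R(-1.31)|=0.5481
Bisect:
  x_lo=-2.4407 |R|=1.5378  x_hi=-0.2592 |R|=0.7744
  mid=-1.34993 |R|=0.56122 →hi
  mid=-1.89531 |R|=0.90079 →hi
  mid=-2.16801 |R|=1.18212 →lo
  mid=-2.03166 |R|=1.03216 →lo
  mid=-1.96349 |R|=0.96415 →hi
  mid=-1.99757 |R|=0.99758 →hi
  mid=-2.01462 |R|=1.01473 →lo
  mid=-2.00610 |R|=1.00612 →lo
  mid=-2.00184 |R|=1.00184 →lo
  ...
  [-2.00010,-1.99997] ⇒ x*=-2.0000
Stable set (-2.0000, 0).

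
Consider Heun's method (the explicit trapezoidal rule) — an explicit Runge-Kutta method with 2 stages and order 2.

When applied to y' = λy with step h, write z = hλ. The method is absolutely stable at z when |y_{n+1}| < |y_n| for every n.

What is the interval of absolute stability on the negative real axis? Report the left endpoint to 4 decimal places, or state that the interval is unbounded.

On y'=λy, z=hλ:
  order 2, 2-stage ⇒ R(z)=1+z+z^2/2
  (e.g. R(-0.54)=0.60580, |R|=0.60580)

Find x<0 with |R(x)|<1.
x=-0.54: |R|=0.6058
|R(-2.16)|=1.1728 |R(-1.62)|=0.6922 |R(-1.29)|=0.5421
Bisect:
  x_lo=-2.3964 |R|=1.4749  x_hi=-0.2742 |R|=0.7634
  mid=-1.33529 |R|=0.55621 →hi
  mid=-1.86584 |R|=0.87484 →hi
  mid=-2.13111 |R|=1.13971 →lo
  mid=-1.99848 |R|=0.99848 →hi
  mid=-2.06480 |R|=1.06690 →lo
  mid=-2.03164 |R|=1.03214 →lo
  mid=-2.01506 |R|=1.01517 →lo
  mid=-2.00677 |R|=1.00679 →lo
  mid=-2.00262 |R|=1.00263 →lo
  ...
  [-2.00003,-1.99990] ⇒ x*=-2.0000
Interval (-2.0000, 0).

(-2.0000, 0).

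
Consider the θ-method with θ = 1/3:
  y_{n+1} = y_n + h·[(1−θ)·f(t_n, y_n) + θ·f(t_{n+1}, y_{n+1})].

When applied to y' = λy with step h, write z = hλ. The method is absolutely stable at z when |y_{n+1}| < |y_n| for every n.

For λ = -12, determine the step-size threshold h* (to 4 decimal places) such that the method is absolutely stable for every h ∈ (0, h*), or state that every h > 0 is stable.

Set f=λy, z=hλ:
  y_{n+1} = y_n + z·[2/3·y_n + 1/3·y_{n+1}] ⇒ (1 − 1/3z)y_{n+1} = (1 + 2/3z)y_n
  R(z) = (1 + 2/3z)/(1 − 1/3z).

Find x<0 with |R(x)|<1.
x=-1.73: |R|=0.0973
R=−1: 1+2/3x = −1+1/3x ⇒ -1/3x=2 ⇒ x=2/(-1/3)=-6.0000
Confirm numerically:
  x=-4.921: |R|=0.86378 <1
  x=-3.247: |R|=0.55931 <1
  x=-3.170: |R|=0.54133 <1
  x=-6.504: |R|=1.05303 >1
  x=-6.441: |R|=1.04671 >1
  x=-6.186: |R|=1.02025 >1
Stable set (-6.0000, 0).

(-6.0000,0); λ=-12 ⇒ h* = (6)/12 = 0.5000.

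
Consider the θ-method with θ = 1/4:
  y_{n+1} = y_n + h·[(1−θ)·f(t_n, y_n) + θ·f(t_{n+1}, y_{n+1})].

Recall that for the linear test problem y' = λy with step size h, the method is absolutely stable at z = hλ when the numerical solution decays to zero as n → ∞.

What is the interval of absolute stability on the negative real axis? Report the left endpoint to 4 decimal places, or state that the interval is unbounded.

z∈(-4.0000,0).

On y'=λy, z=hλ:
  y_{n+1} = y_n + z·[3/4·y_n + 1/4·y_{n+1}] ⇒ (1 − 1/4z)y_{n+1} = (1 + 3/4z)y_n
  ⇒ R(z) = (1 + 3/4z)/(1 − 1/4z).

Boundary: |R(x)|=1, x<0.
x=-0.8: |R|=0.3333
R=−1: 1+3/4x = −1+1/4x ⇒ -1/2x=2 ⇒ x=2/(-1/2)=-4.0000
Confirm numerically:
  x=-3.190: |R|=0.77469 <1
  x=-2.018: |R|=0.34131 <1
  x=-1.658: |R|=0.17215 <1
  x=-4.575: |R|=1.13411 >1
  x=-4.126: |R|=1.03101 >1
Interval (-4.0000, 0).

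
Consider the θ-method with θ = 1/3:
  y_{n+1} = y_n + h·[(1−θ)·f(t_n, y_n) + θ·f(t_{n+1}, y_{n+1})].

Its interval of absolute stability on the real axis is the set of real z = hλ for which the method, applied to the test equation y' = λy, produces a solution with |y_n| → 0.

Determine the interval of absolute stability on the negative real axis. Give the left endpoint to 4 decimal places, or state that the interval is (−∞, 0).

(-6.0000, 0).

Test eqn y'=λy, z=hλ:
  y_{n+1} = y_n + z·[2/3·y_n + 1/3·y_{n+1}] ⇒ (1 − 1/3z)y_{n+1} = (1 + 2/3z)y_n
  so R(z) = (1 + 2/3z)/(1 − 1/3z).

Solve |R(x)|<1 on ℝ⁻.
x=-0.38: |R|=0.6627
R=−1: 1+2/3x = −1+1/3x ⇒ -1/3x=2 ⇒ x=2/(-1/3)=-6.0000
Confirm numerically:
  x=-5.358: |R|=0.92319 <1
  x=-4.036: |R|=0.72086 <1
  x=-3.992: |R|=0.71281 <1
  x=-2.414: |R|=0.33764 <1
  x=-6.400: |R|=1.04255 >1
  x=-6.246: |R|=1.02661 >1
Interval (-6.0000, 0).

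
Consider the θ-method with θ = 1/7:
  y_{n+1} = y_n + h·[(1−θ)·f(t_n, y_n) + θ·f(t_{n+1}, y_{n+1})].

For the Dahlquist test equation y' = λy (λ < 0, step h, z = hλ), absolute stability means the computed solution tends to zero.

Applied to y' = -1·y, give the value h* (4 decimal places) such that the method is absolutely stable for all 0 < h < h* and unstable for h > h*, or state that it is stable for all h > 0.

(-2.8000,0); λ=-1 ⇒ h* = (14/5)/1 = 2.8000.

Set f=λy, z=hλ:
  y_{n+1} = y_n + z·[6/7·y_n + 1/7·y_{n+1}] ⇒ (1 − 1/7z)y_{n+1} = (1 + 6/7z)y_n
  ⇒ R(z) = (1 + 6/7z)/(1 − 1/7z).

Solve |R(x)|<1 on ℝ⁻.
x=-0.74: |R|=0.3307
R=−1: 1+6/7x = −1+1/7x ⇒ -5/7x=2 ⇒ x=2/(-5/7)=-2.8000
Confirm numerically:
  x=-1.841: |R|=0.45764 <1
  x=-1.338: |R|=0.12329 <1
  x=-1.282: |R|=0.08355 <1
  x=-1.136: |R|=0.02262 <1
  x=-3.138: |R|=1.16670 >1
  x=-2.957: |R|=1.07884 >1
Interval (-2.8000, 0).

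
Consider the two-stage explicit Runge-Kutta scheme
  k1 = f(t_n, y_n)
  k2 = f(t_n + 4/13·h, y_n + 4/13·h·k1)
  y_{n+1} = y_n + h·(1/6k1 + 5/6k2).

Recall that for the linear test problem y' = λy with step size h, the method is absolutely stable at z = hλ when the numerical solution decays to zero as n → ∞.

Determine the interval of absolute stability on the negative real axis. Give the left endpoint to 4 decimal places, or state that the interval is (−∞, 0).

Test eqn y'=λy, z=hλ:
  k1=λy_n ⇒ h·k1=z·y_n;  k2=λ(1+4/13z)y_n ⇒ h·k2=z(1+4/13z)y_n
  y_{n+1}/y_n = 1 + 1/6z + 5/6z(1+4/13z) = 1 + z + 10/39z²
  so R(z) = 1 + z + 10/39z².

Solve |R(x)|<1 on ℝ⁻.
x=-0.97: |R|=0.2713
R=1: x+10/39x²=0 ⇒ x=−39/10=-3.9000; min R=1−1/(4·10/39)=0.0250>−1
Confirm numerically:
  x=-3.816: |R|=0.91781 <1
  x=-3.763: |R|=0.86781 <1
  x=-3.147: |R|=0.39239 <1
  x=-1.902: |R|=0.02559 <1
  x=-4.414: |R|=1.58174 >1
  x=-4.283: |R|=1.42061 >1
  x=-3.986: |R|=1.08790 >1
Interval (-3.9000, 0).

z∈(-3.9000,0).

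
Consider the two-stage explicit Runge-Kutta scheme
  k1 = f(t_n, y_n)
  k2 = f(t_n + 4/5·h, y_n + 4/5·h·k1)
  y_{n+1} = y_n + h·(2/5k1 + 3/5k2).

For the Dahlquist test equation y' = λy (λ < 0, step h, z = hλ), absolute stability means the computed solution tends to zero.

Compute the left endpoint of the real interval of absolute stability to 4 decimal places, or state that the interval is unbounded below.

Set f=λy, z=hλ:
  k1=λy_n ⇒ h·k1=z·y_n;  k2=λ(1+4/5z)y_n ⇒ h·k2=z(1+4/5z)y_n
  y_{n+1}/y_n = 1 + 2/5z + 3/5z(1+4/5z) = 1 + z + 12/25z²
  R(z) = 1 + z + 12/25z².

Need |R(x)|<1, x<0.
x=-1.09: |R|=0.4803
R=1: x+12/25x²=0 ⇒ x=−25/12=-2.0833; min R=1−1/(4·12/25)=0.4792>−1
Confirm numerically:
  x=-1.537: |R|=0.59694 <1
  x=-1.131: |R|=0.48300 <1
  x=-0.940: |R|=0.48413 <1
  x=-2.465: |R|=1.45159 >1
  x=-2.369: |R|=1.32484 >1
Stable set (-2.0833, 0).

z* = -2.0833.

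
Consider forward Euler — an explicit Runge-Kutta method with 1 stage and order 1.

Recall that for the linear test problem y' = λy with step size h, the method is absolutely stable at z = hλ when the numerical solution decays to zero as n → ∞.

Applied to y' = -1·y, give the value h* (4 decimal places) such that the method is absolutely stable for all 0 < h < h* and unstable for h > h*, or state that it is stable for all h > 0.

Set f=λy, z=hλ:
  order 1, 1-stage ⇒ R(z)=1+z
  (e.g. R(-1.23)=-0.23000, |R|=0.23000)

Solve |R(x)|<1 on ℝ⁻.
x=-1.23: |R|=0.2300
|R(-1.7)|=0.7000 |R(-0.73)|=0.2700 |R(-0.68)|=0.3200
Bisect:
  x_lo=-2.8369 |R|=1.8369  x_hi=-0.3321 |R|=0.6679
  mid=-1.58452 |R|=0.58452 →hi
  mid=-2.21072 |R|=1.21072 →lo
  mid=-1.89762 |R|=0.89762 →hi
  mid=-2.05417 |R|=1.05417 →lo
  mid=-1.97590 |R|=0.97590 →hi
  mid=-2.01503 |R|=1.01503 →lo
  mid=-1.99546 |R|=0.99546 →hi
  ...
  [-2.00005,-1.99990] ⇒ x*=-2.0000
Stable set (-2.0000, 0).

(-2.0000,0); λ=-1 ⇒ h* = 2.0000.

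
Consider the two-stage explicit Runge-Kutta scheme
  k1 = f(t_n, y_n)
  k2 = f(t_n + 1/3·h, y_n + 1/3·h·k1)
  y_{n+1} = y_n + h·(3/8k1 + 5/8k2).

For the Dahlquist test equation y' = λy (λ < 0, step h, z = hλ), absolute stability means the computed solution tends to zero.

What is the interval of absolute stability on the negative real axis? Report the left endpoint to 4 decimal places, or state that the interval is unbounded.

Set f=λy, z=hλ:
  k1=λy_n ⇒ h·k1=z·y_n;  k2=λ(1+1/3z)y_n ⇒ h·k2=z(1+1/3z)y_n
  y_{n+1}/y_n = 1 + 3/8z + 5/8z(1+1/3z) = 1 + z + 5/24z²
  Hence R(z) = 1 + z + 5/24z².

Need |R(x)|<1, x<0.
x=-0.77: |R|=0.3535
R=1: x+5/24x²=0 ⇒ x=−24/5=-4.8000; min R=1−1/(4·5/24)=-0.2000>−1
Confirm numerically:
  x=-4.331: |R|=0.57683 <1
  x=-4.274: |R|=0.53164 <1
  x=-3.935: |R|=0.29088 <1
  x=-2.318: |R|=0.19860 <1
  x=-5.398: |R|=1.67250 >1
  x=-5.318: |R|=1.57390 >1
Stable set (-4.8000, 0).

(-4.8000, 0).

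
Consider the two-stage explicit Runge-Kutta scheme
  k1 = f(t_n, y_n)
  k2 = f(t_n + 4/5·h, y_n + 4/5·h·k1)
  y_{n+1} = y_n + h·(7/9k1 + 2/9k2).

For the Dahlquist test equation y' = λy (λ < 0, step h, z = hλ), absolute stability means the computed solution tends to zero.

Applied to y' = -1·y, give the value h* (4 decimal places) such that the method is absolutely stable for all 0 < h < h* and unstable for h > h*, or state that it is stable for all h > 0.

(-5.6250,0); λ=-1 ⇒ h* = (45/8)/1 = 5.6250.

Set f=λy, z=hλ:
  k1=λy_n ⇒ h·k1=z·y_n;  k2=λ(1+4/5z)y_n ⇒ h·k2=z(1+4/5z)y_n
  y_{n+1}/y_n = 1 + 7/9z + 2/9z(1+4/5z) = 1 + z + 8/45z²
  Hence R(z) = 1 + z + 8/45z².

Boundary: |R(x)|=1, x<0.
x=-1.45: |R|=0.0762
R=1: x+8/45x²=0 ⇒ x=−45/8=-5.6250; min R=1−1/(4·8/45)=-0.4062>−1
Confirm numerically:
  x=-4.481: |R|=0.08866 <1
  x=-4.107: |R|=0.10834 <1
  x=-4.055: |R|=0.13180 <1
  x=-3.798: |R|=0.23359 <1
  x=-6.033: |R|=1.43759 >1
  x=-5.991: |R|=1.38981 >1
So |R|<1 on (-5.6250, 0).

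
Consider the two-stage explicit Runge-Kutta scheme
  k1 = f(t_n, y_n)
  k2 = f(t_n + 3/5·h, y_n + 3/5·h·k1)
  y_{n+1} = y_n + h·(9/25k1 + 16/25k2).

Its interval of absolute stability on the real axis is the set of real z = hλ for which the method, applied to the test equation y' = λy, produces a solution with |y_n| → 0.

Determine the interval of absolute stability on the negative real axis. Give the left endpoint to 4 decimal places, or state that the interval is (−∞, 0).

(-2.6042, 0).

Set f=λy, z=hλ:
  k1=λy_n ⇒ h·k1=z·y_n;  k2=λ(1+3/5z)y_n ⇒ h·k2=z(1+3/5z)y_n
  y_{n+1}/y_n = 1 + 9/25z + 16/25z(1+3/5z) = 1 + z + 48/125z²
  R(z) = 1 + z + 48/125z².

Solve |R(x)|<1 on ℝ⁻.
x=-0.87: |R|=0.4206
R=1: x+48/125x²=0 ⇒ x=−125/48=-2.6042; min R=1−1/(4·48/125)=0.3490>−1
Confirm numerically:
  x=-2.267: |R|=0.70649 <1
  x=-1.282: |R|=0.34911 <1
  x=-1.223: |R|=0.35136 <1
  x=-1.135: |R|=0.35968 <1
  x=-2.708: |R|=1.10797 >1
  x=-2.649: |R|=1.04561 >1
So |R|<1 on (-2.6042, 0).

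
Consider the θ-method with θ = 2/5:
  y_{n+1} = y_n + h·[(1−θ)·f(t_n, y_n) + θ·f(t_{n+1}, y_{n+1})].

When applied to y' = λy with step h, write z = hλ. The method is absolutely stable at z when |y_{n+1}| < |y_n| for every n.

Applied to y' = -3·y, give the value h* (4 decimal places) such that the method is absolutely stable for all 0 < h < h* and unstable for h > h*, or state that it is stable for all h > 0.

On y'=λy, z=hλ:
  y_{n+1} = y_n + z·[3/5·y_n + 2/5·y_{n+1}] ⇒ (1 − 2/5z)y_{n+1} = (1 + 3/5z)y_n
  so R(z) = (1 + 3/5z)/(1 − 2/5z).

Solve |R(x)|<1 on ℝ⁻.
x=-0.9: |R|=0.3382
R=−1: 1+3/5x = −1+2/5x ⇒ -1/5x=2 ⇒ x=2/(-1/5)=-10.0000
Confirm numerically:
  x=-9.701: |R|=0.98775 <1
  x=-9.153: |R|=0.96366 <1
  x=-4.270: |R|=0.57681 <1
  x=-10.287: |R|=1.01122 >1
  x=-10.112: |R|=1.00444 >1
  x=-10.025: |R|=1.00100 >1
Stable set (-10.0000, 0).

(-10.0000,0); λ=-3 ⇒ h* = (10)/3 = 3.3333.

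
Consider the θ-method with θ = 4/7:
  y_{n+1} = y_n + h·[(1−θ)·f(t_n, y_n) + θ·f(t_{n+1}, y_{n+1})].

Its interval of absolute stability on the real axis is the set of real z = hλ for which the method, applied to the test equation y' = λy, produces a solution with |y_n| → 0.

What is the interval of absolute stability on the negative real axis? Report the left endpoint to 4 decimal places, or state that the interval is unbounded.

unbounded; (−∞, 0).

With y'=λy (z=hλ):
  y_{n+1} = y_n + z·[3/7·y_n + 4/7·y_{n+1}] ⇒ (1 − 4/7z)y_{n+1} = (1 + 3/7z)y_n
  Hence R(z) = (1 + 3/7z)/(1 − 4/7z).

Boundary: |R(x)|=1, x<0.
x=-1.72: |R|=0.1326
x=-2: |R|=0.0667
x=-10: |R|=0.4894
x=-100: |R|=0.7199
θ=4/7≥1/2 ⇒ |1+3/7x|<|1−4/7x| ∀x<0 ⇒ stable on all of ℝ⁻.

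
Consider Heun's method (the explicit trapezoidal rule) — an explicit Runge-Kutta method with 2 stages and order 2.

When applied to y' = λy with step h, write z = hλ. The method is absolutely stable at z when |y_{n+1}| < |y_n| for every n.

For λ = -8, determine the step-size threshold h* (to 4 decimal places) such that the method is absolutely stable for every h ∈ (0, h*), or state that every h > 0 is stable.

With y'=λy (z=hλ):
  order 2, 2-stage ⇒ R(z)=1+z+z^2/2
  (e.g. R(-0.8)=0.52000, |R|=0.52000)

Boundary: |R(x)|=1, x<0.
x=-0.8: |R|=0.5200
|R(-2.19)|=1.2080 |R(-1.93)|=0.9325 |R(-1.82)|=0.8362
Bisect:
  x_lo=-2.7166 |R|=1.9733  x_hi=-0.2825 |R|=0.7574
  mid=-1.49952 |R|=0.62476 →hi
  mid=-2.10806 |R|=1.11390 →lo
  mid=-1.80379 |R|=0.82304 →hi
  mid=-1.95592 |R|=0.95690 →hi
  mid=-2.03199 |R|=1.03250 →lo
  mid=-1.99396 |R|=0.99398 →hi
  mid=-2.01298 |R|=1.01306 →lo
  mid=-2.00347 |R|=1.00347 →lo
  mid=-1.99871 |R|=0.99871 →hi
  ...
  [-2.00005,-1.99990] ⇒ x*=-2.0000
Interval (-2.0000, 0).

(-2.0000,0); λ=-8 ⇒ h* = 0.2500.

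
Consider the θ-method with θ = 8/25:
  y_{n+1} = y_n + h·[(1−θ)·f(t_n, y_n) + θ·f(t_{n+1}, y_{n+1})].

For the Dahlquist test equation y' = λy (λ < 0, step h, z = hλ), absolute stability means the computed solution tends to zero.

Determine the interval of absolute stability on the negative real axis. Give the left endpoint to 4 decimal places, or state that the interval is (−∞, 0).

z∈(-5.5556,0).

Test eqn y'=λy, z=hλ:
  y_{n+1} = y_n + z·[17/25·y_n + 8/25·y_{n+1}] ⇒ (1 − 8/25z)y_{n+1} = (1 + 17/25z)y_n
  ⇒ R(z) = (1 + 17/25z)/(1 − 8/25z).

Find x<0 with |R(x)|<1.
x=-1.62: |R|=0.0669
R=−1: 1+17/25x = −1+8/25x ⇒ -9/25x=2 ⇒ x=2/(-9/25)=-5.5556
Confirm numerically:
  x=-4.267: |R|=0.80389 <1
  x=-2.683: |R|=0.44359 <1
  x=-2.414: |R|=0.36193 <1
  x=-2.360: |R|=0.34458 <1
  x=-6.000: |R|=1.05479 >1
  x=-5.786: |R|=1.02909 >1
  x=-5.683: |R|=1.01628 >1
So |R|<1 on (-5.5556, 0).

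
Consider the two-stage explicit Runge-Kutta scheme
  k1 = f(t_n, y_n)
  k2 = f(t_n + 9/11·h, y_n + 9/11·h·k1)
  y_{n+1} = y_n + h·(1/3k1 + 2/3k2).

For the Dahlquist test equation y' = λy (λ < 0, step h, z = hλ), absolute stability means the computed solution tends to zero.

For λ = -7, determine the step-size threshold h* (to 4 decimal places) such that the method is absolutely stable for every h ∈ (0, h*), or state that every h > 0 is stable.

Set f=λy, z=hλ:
  k1=λy_n ⇒ h·k1=z·y_n;  k2=λ(1+9/11z)y_n ⇒ h·k2=z(1+9/11z)y_n
  y_{n+1}/y_n = 1 + 1/3z + 2/3z(1+9/11z) = 1 + z + 6/11z²
  Hence R(z) = 1 + z + 6/11z².

Need |R(x)|<1, x<0.
x=-0.42: |R|=0.6762
R=1: x+6/11x²=0 ⇒ x=−11/6=-1.8333; min R=1−1/(4·6/11)=0.5417>−1
Confirm numerically:
  x=-1.061: |R|=0.55303 <1
  x=-1.024: |R|=0.54795 <1
  x=-0.746: |R|=0.55755 <1
  x=-2.135: |R|=1.35130 >1
  x=-1.856: |R|=1.02295 >1
Interval (-1.8333, 0).

(-1.8333,0); λ=-7 ⇒ h* = (11/6)/7 = 0.2619.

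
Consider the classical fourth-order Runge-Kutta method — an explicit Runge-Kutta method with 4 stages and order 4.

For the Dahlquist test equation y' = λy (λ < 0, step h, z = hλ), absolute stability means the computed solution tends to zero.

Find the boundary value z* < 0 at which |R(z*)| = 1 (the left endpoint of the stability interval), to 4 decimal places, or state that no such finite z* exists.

With y'=λy (z=hλ):
  order 4, 4-stage ⇒ R(z)=1+z+z^2/2+z^3/6+z^4/24
  (e.g. R(-1.35)=0.28958, |R|=0.28958)

Find x<0 with |R(x)|<1.
x=-1.35: |R|=0.2896
|R(-2.74)|=0.9338 |R(-2.44)|=0.5926 |R(-1.72)|=0.2758
Bisect:
  x_lo=-3.3324 |R|=2.1906  x_hi=-0.1056 |R|=0.8998
  mid=-1.71899 |R|=0.27571 →hi
  mid=-2.52569 |R|=0.67413 →hi
  mid=-2.92904 |R|=1.23926 →lo
  mid=-2.72737 |R|=0.91612 →hi
  mid=-2.82820 |R|=1.06665 →lo
  mid=-2.77778 |R|=0.98874 →hi
  mid=-2.80299 |R|=1.02702 →lo
  mid=-2.79039 |R|=1.00771 →lo
  mid=-2.78409 |R|=0.99818 →hi
  ...
  [-2.78547,-2.78527] ⇒ x*=-2.7853
Interval (-2.7853, 0).

left endpoint -2.7853.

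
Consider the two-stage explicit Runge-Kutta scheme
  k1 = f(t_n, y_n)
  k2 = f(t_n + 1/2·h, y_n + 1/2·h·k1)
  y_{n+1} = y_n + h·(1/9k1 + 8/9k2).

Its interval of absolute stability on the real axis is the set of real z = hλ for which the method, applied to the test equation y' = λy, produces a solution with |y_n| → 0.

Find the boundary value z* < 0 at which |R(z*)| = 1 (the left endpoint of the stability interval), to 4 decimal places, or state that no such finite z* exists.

z* = -2.2500.

With y'=λy (z=hλ):
  k1=λy_n ⇒ h·k1=z·y_n;  k2=λ(1+1/2z)y_n ⇒ h·k2=z(1+1/2z)y_n
  y_{n+1}/y_n = 1 + 1/9z + 8/9z(1+1/2z) = 1 + z + 4/9z²
  so R(z) = 1 + z + 4/9z².

Find x<0 with |R(x)|<1.
x=-1.21: |R|=0.4407
R=1: x+4/9x²=0 ⇒ x=−9/4=-2.2500; min R=1−1/(4·4/9)=0.4375>−1
Confirm numerically:
  x=-1.393: |R|=0.46942 <1
  x=-1.220: |R|=0.44151 <1
  x=-1.203: |R|=0.44020 <1
  x=-2.791: |R|=1.67108 >1
  x=-2.478: |R|=1.25110 >1
Interval (-2.2500, 0).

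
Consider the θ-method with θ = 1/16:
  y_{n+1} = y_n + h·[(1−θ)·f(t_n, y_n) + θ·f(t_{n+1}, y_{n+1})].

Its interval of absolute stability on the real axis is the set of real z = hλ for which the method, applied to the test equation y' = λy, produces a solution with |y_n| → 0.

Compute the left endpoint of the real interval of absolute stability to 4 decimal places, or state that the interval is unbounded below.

left endpoint -2.2857.

Set f=λy, z=hλ:
  y_{n+1} = y_n + z·[15/16·y_n + 1/16·y_{n+1}] ⇒ (1 − 1/16z)y_{n+1} = (1 + 15/16z)y_n
  so R(z) = (1 + 15/16z)/(1 − 1/16z).

Need |R(x)|<1, x<0.
x=-0.89: |R|=0.1569
R=−1: 1+15/16x = −1+1/16x ⇒ -7/8x=2 ⇒ x=2/(-7/8)=-2.2857
Confirm numerically:
  x=-2.162: |R|=0.90464 <1
  x=-1.460: |R|=0.33792 <1
  x=-1.176: |R|=0.09548 <1
  x=-0.928: |R|=0.12287 <1
  x=-2.837: |R|=1.40973 >1
  x=-2.832: |R|=1.40612 >1
  x=-2.545: |R|=1.19574 >1
Interval (-2.2857, 0).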